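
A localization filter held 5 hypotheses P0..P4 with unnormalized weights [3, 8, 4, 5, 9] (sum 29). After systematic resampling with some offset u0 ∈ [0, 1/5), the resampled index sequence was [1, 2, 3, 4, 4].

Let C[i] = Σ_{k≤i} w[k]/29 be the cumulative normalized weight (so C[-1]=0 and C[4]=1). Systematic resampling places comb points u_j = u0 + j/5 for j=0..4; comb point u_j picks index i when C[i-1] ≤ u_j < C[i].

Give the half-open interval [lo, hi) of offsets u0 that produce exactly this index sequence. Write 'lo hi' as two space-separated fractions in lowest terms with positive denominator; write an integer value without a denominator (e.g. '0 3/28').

26/145 1/5

C = [3/29, 11/29, 15/29, 20/29, 1]
j=0 picked index 1: u0 ∈ [3/29, 11/29)
j=1 picked index 2: u0 ∈ [26/145, 46/145)
j=2 picked index 3: u0 ∈ [17/145, 42/145)
j=3 picked index 4: u0 ∈ [13/145, 2/5)
j=4 picked index 4: u0 ∈ [-16/145, 1/5)
intersection: [26/145, 1/5)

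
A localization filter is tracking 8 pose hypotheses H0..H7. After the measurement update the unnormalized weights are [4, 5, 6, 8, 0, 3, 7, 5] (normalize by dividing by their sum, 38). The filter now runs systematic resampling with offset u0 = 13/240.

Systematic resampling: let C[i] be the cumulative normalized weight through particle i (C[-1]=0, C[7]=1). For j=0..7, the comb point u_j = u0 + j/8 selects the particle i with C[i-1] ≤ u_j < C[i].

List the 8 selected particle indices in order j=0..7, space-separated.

C = [2/19, 9/38, 15/38, 23/38, 23/38, 13/19, 33/38, 1]
j=0: u_0=13/240 ∈ [0, 2/19) → index 0
j=1: u_1=43/240 ∈ [2/19, 9/38) → index 1
j=2: u_2=73/240 ∈ [9/38, 15/38) → index 2
j=3: u_3=103/240 ∈ [15/38, 23/38) → index 3
j=4: u_4=133/240 ∈ [15/38, 23/38) → index 3
j=5: u_5=163/240 ∈ [23/38, 13/19) → index 5
j=6: u_6=193/240 ∈ [13/19, 33/38) → index 6
j=7: u_7=223/240 ∈ [33/38, 1) → index 7

0 1 2 3 3 5 6 7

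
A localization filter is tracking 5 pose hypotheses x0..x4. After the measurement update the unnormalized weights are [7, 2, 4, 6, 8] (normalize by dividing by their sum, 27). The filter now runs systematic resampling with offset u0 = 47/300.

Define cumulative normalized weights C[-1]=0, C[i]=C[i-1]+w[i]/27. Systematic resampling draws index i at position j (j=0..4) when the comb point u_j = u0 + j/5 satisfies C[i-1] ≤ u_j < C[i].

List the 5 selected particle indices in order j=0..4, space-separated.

0 2 3 4 4

C = [7/27, 1/3, 13/27, 19/27, 1]
j=0: u_0=47/300 ∈ [0, 7/27) → index 0
j=1: u_1=107/300 ∈ [1/3, 13/27) → index 2
j=2: u_2=167/300 ∈ [13/27, 19/27) → index 3
j=3: u_3=227/300 ∈ [19/27, 1) → index 4
j=4: u_4=287/300 ∈ [19/27, 1) → index 4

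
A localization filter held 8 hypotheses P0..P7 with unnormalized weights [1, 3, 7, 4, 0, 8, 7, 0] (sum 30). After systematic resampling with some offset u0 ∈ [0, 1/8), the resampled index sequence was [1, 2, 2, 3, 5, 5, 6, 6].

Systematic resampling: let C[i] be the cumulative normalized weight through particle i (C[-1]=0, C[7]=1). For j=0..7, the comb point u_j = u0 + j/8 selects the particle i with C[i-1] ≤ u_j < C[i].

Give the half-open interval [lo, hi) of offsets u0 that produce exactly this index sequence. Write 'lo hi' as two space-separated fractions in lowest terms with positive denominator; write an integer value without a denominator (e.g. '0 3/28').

1/30 7/60

C = [1/30, 2/15, 11/30, 1/2, 1/2, 23/30, 1, 1]
j=0 picked index 1: u0 ∈ [1/30, 2/15)
j=1 picked index 2: u0 ∈ [1/120, 29/120)
j=2 picked index 2: u0 ∈ [-7/60, 7/60)
j=3 picked index 3: u0 ∈ [-1/120, 1/8)
j=4 picked index 5: u0 ∈ [0, 4/15)
j=5 picked index 5: u0 ∈ [-1/8, 17/120)
j=6 picked index 6: u0 ∈ [1/60, 1/4)
j=7 picked index 6: u0 ∈ [-13/120, 1/8)
intersection: [1/30, 7/60)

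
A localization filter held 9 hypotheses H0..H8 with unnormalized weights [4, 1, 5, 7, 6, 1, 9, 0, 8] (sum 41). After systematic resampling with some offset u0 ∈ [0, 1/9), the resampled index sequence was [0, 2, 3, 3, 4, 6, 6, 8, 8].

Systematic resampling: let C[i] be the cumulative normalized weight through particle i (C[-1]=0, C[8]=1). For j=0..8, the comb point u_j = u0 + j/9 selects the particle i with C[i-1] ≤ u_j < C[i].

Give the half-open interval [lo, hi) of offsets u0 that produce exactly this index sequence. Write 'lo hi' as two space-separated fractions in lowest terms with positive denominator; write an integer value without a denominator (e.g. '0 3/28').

11/369 10/123

C = [4/41, 5/41, 10/41, 17/41, 23/41, 24/41, 33/41, 33/41, 1]
j=0 picked index 0: u0 ∈ [0, 4/41)
j=1 picked index 2: u0 ∈ [4/369, 49/369)
j=2 picked index 3: u0 ∈ [8/369, 71/369)
j=3 picked index 3: u0 ∈ [-11/123, 10/123)
j=4 picked index 4: u0 ∈ [-11/369, 43/369)
j=5 picked index 6: u0 ∈ [11/369, 92/369)
j=6 picked index 6: u0 ∈ [-10/123, 17/123)
j=7 picked index 8: u0 ∈ [10/369, 2/9)
j=8 picked index 8: u0 ∈ [-31/369, 1/9)
intersection: [11/369, 10/123)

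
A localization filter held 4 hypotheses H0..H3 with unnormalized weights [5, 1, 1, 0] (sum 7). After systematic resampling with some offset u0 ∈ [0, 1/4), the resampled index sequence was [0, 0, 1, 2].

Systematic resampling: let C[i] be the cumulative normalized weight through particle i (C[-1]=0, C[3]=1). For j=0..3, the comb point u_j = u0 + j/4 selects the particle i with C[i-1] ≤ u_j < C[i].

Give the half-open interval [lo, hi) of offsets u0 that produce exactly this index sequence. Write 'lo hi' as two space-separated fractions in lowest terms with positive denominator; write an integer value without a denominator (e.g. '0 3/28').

3/14 1/4

C = [5/7, 6/7, 1, 1]
j=0 picked index 0: u0 ∈ [0, 5/7)
j=1 picked index 0: u0 ∈ [-1/4, 13/28)
j=2 picked index 1: u0 ∈ [3/14, 5/14)
j=3 picked index 2: u0 ∈ [3/28, 1/4)
intersection: [3/14, 1/4)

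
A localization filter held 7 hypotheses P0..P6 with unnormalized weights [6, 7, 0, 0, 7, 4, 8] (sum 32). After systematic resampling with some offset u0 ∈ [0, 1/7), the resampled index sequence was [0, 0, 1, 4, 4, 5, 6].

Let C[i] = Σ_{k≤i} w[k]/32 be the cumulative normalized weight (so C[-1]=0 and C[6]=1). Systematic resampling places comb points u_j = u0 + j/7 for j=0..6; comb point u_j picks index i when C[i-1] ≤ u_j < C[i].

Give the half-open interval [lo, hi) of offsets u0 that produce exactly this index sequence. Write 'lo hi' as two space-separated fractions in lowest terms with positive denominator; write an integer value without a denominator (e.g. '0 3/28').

0 1/28

C = [3/16, 13/32, 13/32, 13/32, 5/8, 3/4, 1]
j=0 picked index 0: u0 ∈ [0, 3/16)
j=1 picked index 0: u0 ∈ [-1/7, 5/112)
j=2 picked index 1: u0 ∈ [-11/112, 27/224)
j=3 picked index 4: u0 ∈ [-5/224, 11/56)
j=4 picked index 4: u0 ∈ [-37/224, 3/56)
j=5 picked index 5: u0 ∈ [-5/56, 1/28)
j=6 picked index 6: u0 ∈ [-3/28, 1/7)
intersection: [0, 1/28)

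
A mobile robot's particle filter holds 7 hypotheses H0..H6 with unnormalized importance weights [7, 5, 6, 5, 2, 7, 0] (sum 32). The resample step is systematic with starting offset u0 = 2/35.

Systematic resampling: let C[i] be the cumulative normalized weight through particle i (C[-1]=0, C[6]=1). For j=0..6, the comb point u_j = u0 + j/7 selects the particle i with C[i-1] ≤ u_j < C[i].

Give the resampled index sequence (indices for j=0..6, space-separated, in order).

0 0 1 2 3 4 5

C = [7/32, 3/8, 9/16, 23/32, 25/32, 1, 1]
j=0: u_0=2/35 ∈ [0, 7/32) → index 0
j=1: u_1=1/5 ∈ [0, 7/32) → index 0
j=2: u_2=12/35 ∈ [7/32, 3/8) → index 1
j=3: u_3=17/35 ∈ [3/8, 9/16) → index 2
j=4: u_4=22/35 ∈ [9/16, 23/32) → index 3
j=5: u_5=27/35 ∈ [23/32, 25/32) → index 4
j=6: u_6=32/35 ∈ [25/32, 1) → index 5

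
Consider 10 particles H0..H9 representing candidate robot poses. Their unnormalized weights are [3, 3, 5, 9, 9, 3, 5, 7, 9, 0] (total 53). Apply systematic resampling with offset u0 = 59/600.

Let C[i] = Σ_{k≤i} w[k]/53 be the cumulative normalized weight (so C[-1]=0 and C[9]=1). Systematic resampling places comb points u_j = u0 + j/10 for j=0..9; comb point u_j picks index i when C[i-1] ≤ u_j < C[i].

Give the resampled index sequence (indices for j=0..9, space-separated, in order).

1 2 3 4 4 5 7 7 8 8

C = [3/53, 6/53, 11/53, 20/53, 29/53, 32/53, 37/53, 44/53, 1, 1]
j=0: u_0=59/600 ∈ [3/53, 6/53) → index 1
j=1: u_1=119/600 ∈ [6/53, 11/53) → index 2
j=2: u_2=179/600 ∈ [11/53, 20/53) → index 3
j=3: u_3=239/600 ∈ [20/53, 29/53) → index 4
j=4: u_4=299/600 ∈ [20/53, 29/53) → index 4
j=5: u_5=359/600 ∈ [29/53, 32/53) → index 5
j=6: u_6=419/600 ∈ [37/53, 44/53) → index 7
j=7: u_7=479/600 ∈ [37/53, 44/53) → index 7
j=8: u_8=539/600 ∈ [44/53, 1) → index 8
j=9: u_9=599/600 ∈ [44/53, 1) → index 8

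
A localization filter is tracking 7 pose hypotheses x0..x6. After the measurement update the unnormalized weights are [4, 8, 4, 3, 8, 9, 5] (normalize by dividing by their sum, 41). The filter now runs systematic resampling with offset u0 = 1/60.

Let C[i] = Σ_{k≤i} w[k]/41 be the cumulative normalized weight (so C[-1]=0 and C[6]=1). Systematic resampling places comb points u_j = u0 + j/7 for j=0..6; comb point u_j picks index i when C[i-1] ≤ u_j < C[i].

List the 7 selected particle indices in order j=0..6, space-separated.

0 1 2 3 4 5 5

C = [4/41, 12/41, 16/41, 19/41, 27/41, 36/41, 1]
j=0: u_0=1/60 ∈ [0, 4/41) → index 0
j=1: u_1=67/420 ∈ [4/41, 12/41) → index 1
j=2: u_2=127/420 ∈ [12/41, 16/41) → index 2
j=3: u_3=187/420 ∈ [16/41, 19/41) → index 3
j=4: u_4=247/420 ∈ [19/41, 27/41) → index 4
j=5: u_5=307/420 ∈ [27/41, 36/41) → index 5
j=6: u_6=367/420 ∈ [27/41, 36/41) → index 5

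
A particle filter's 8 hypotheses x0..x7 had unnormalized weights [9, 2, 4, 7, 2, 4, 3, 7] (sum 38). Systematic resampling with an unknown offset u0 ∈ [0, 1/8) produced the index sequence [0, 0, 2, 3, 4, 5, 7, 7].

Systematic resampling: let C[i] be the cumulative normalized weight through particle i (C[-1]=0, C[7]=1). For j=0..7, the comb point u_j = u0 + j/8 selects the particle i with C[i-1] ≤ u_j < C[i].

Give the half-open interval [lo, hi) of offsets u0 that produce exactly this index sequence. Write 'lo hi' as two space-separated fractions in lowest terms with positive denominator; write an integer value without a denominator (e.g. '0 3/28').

C = [9/38, 11/38, 15/38, 11/19, 12/19, 14/19, 31/38, 1]
j=0 picked index 0: u0 ∈ [0, 9/38)
j=1 picked index 0: u0 ∈ [-1/8, 17/152)
j=2 picked index 2: u0 ∈ [3/76, 11/76)
j=3 picked index 3: u0 ∈ [3/152, 31/152)
j=4 picked index 4: u0 ∈ [3/38, 5/38)
j=5 picked index 5: u0 ∈ [1/152, 17/152)
j=6 picked index 7: u0 ∈ [5/76, 1/4)
j=7 picked index 7: u0 ∈ [-9/152, 1/8)
intersection: [3/38, 17/152)

3/38 17/152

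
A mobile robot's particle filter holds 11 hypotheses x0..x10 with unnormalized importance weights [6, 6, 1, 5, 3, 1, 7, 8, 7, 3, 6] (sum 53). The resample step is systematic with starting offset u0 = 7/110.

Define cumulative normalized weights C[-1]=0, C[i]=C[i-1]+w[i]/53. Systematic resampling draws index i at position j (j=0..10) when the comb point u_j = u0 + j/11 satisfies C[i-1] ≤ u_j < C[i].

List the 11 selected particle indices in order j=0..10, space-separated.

0 1 3 3 6 6 7 8 8 9 10

C = [6/53, 12/53, 13/53, 18/53, 21/53, 22/53, 29/53, 37/53, 44/53, 47/53, 1]
j=0: u_0=7/110 ∈ [0, 6/53) → index 0
j=1: u_1=17/110 ∈ [6/53, 12/53) → index 1
j=2: u_2=27/110 ∈ [13/53, 18/53) → index 3
j=3: u_3=37/110 ∈ [13/53, 18/53) → index 3
j=4: u_4=47/110 ∈ [22/53, 29/53) → index 6
j=5: u_5=57/110 ∈ [22/53, 29/53) → index 6
j=6: u_6=67/110 ∈ [29/53, 37/53) → index 7
j=7: u_7=7/10 ∈ [37/53, 44/53) → index 8
j=8: u_8=87/110 ∈ [37/53, 44/53) → index 8
j=9: u_9=97/110 ∈ [44/53, 47/53) → index 9
j=10: u_10=107/110 ∈ [47/53, 1) → index 10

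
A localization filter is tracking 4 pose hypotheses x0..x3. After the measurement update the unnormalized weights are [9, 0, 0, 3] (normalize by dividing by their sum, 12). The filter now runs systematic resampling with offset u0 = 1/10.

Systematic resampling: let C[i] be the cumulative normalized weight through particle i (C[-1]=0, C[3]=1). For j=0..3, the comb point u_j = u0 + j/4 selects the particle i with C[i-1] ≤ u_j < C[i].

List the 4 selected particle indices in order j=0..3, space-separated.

0 0 0 3

C = [3/4, 3/4, 3/4, 1]
j=0: u_0=1/10 ∈ [0, 3/4) → index 0
j=1: u_1=7/20 ∈ [0, 3/4) → index 0
j=2: u_2=3/5 ∈ [0, 3/4) → index 0
j=3: u_3=17/20 ∈ [3/4, 1) → index 3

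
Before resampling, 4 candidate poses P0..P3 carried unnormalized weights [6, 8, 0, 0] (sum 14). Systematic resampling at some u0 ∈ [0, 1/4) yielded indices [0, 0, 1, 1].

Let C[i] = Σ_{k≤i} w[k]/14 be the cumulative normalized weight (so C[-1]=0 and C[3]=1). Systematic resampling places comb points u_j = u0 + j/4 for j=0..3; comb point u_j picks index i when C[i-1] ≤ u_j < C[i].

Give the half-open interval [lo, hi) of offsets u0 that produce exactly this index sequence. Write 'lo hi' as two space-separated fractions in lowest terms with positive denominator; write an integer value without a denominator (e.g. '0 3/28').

0 5/28

C = [3/7, 1, 1, 1]
j=0 picked index 0: u0 ∈ [0, 3/7)
j=1 picked index 0: u0 ∈ [-1/4, 5/28)
j=2 picked index 1: u0 ∈ [-1/14, 1/2)
j=3 picked index 1: u0 ∈ [-9/28, 1/4)
intersection: [0, 5/28)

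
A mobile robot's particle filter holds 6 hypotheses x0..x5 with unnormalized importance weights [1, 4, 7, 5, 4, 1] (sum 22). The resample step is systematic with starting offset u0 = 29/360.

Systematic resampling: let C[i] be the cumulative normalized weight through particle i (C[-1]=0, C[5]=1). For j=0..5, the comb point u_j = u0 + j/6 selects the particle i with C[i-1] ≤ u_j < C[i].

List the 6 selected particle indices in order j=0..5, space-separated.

1 2 2 3 3 4

C = [1/22, 5/22, 6/11, 17/22, 21/22, 1]
j=0: u_0=29/360 ∈ [1/22, 5/22) → index 1
j=1: u_1=89/360 ∈ [5/22, 6/11) → index 2
j=2: u_2=149/360 ∈ [5/22, 6/11) → index 2
j=3: u_3=209/360 ∈ [6/11, 17/22) → index 3
j=4: u_4=269/360 ∈ [6/11, 17/22) → index 3
j=5: u_5=329/360 ∈ [17/22, 21/22) → index 4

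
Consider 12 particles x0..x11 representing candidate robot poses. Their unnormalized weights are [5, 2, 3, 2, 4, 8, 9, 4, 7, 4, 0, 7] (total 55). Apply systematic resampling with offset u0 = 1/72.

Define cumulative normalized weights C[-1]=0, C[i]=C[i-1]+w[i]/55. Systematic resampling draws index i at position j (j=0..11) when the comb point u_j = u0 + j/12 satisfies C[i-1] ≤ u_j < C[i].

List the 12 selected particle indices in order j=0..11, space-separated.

C = [1/11, 7/55, 2/11, 12/55, 16/55, 24/55, 3/5, 37/55, 4/5, 48/55, 48/55, 1]
j=0: u_0=1/72 ∈ [0, 1/11) → index 0
j=1: u_1=7/72 ∈ [1/11, 7/55) → index 1
j=2: u_2=13/72 ∈ [7/55, 2/11) → index 2
j=3: u_3=19/72 ∈ [12/55, 16/55) → index 4
j=4: u_4=25/72 ∈ [16/55, 24/55) → index 5
j=5: u_5=31/72 ∈ [16/55, 24/55) → index 5
j=6: u_6=37/72 ∈ [24/55, 3/5) → index 6
j=7: u_7=43/72 ∈ [24/55, 3/5) → index 6
j=8: u_8=49/72 ∈ [37/55, 4/5) → index 8
j=9: u_9=55/72 ∈ [37/55, 4/5) → index 8
j=10: u_10=61/72 ∈ [4/5, 48/55) → index 9
j=11: u_11=67/72 ∈ [48/55, 1) → index 11

0 1 2 4 5 5 6 6 8 8 9 11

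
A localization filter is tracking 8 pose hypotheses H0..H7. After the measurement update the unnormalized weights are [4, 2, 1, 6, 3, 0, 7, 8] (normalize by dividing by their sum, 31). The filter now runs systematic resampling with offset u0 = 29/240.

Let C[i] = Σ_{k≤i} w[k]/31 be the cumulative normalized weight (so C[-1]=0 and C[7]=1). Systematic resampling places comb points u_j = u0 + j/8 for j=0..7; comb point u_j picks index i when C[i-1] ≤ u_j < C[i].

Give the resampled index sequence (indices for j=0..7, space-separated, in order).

0 3 3 4 6 7 7 7

C = [4/31, 6/31, 7/31, 13/31, 16/31, 16/31, 23/31, 1]
j=0: u_0=29/240 ∈ [0, 4/31) → index 0
j=1: u_1=59/240 ∈ [7/31, 13/31) → index 3
j=2: u_2=89/240 ∈ [7/31, 13/31) → index 3
j=3: u_3=119/240 ∈ [13/31, 16/31) → index 4
j=4: u_4=149/240 ∈ [16/31, 23/31) → index 6
j=5: u_5=179/240 ∈ [23/31, 1) → index 7
j=6: u_6=209/240 ∈ [23/31, 1) → index 7
j=7: u_7=239/240 ∈ [23/31, 1) → index 7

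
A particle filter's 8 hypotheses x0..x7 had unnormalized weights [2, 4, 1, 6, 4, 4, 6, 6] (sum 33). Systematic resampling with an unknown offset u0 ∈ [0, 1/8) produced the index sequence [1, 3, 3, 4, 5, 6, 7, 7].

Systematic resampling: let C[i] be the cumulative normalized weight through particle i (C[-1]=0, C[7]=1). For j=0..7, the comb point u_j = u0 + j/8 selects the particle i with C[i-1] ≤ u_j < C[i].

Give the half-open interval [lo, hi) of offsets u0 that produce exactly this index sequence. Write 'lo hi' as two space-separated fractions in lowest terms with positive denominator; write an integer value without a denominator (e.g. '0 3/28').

23/264 1/8

C = [2/33, 2/11, 7/33, 13/33, 17/33, 7/11, 9/11, 1]
j=0 picked index 1: u0 ∈ [2/33, 2/11)
j=1 picked index 3: u0 ∈ [23/264, 71/264)
j=2 picked index 3: u0 ∈ [-5/132, 19/132)
j=3 picked index 4: u0 ∈ [5/264, 37/264)
j=4 picked index 5: u0 ∈ [1/66, 3/22)
j=5 picked index 6: u0 ∈ [1/88, 17/88)
j=6 picked index 7: u0 ∈ [3/44, 1/4)
j=7 picked index 7: u0 ∈ [-5/88, 1/8)
intersection: [23/264, 1/8)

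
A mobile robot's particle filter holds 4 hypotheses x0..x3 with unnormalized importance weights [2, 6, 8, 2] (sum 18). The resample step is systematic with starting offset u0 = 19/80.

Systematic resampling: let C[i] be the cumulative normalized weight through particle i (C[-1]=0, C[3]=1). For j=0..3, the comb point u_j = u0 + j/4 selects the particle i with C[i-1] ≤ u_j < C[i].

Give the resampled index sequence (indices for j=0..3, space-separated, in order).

1 2 2 3

C = [1/9, 4/9, 8/9, 1]
j=0: u_0=19/80 ∈ [1/9, 4/9) → index 1
j=1: u_1=39/80 ∈ [4/9, 8/9) → index 2
j=2: u_2=59/80 ∈ [4/9, 8/9) → index 2
j=3: u_3=79/80 ∈ [8/9, 1) → index 3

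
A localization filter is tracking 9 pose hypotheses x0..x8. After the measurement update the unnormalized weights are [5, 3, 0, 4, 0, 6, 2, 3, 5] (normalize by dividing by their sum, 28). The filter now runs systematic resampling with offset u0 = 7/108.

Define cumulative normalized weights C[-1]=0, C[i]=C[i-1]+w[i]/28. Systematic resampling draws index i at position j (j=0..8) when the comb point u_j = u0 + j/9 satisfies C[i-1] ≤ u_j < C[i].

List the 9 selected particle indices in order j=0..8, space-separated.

0 0 3 3 5 5 7 8 8

C = [5/28, 2/7, 2/7, 3/7, 3/7, 9/14, 5/7, 23/28, 1]
j=0: u_0=7/108 ∈ [0, 5/28) → index 0
j=1: u_1=19/108 ∈ [0, 5/28) → index 0
j=2: u_2=31/108 ∈ [2/7, 3/7) → index 3
j=3: u_3=43/108 ∈ [2/7, 3/7) → index 3
j=4: u_4=55/108 ∈ [3/7, 9/14) → index 5
j=5: u_5=67/108 ∈ [3/7, 9/14) → index 5
j=6: u_6=79/108 ∈ [5/7, 23/28) → index 7
j=7: u_7=91/108 ∈ [23/28, 1) → index 8
j=8: u_8=103/108 ∈ [23/28, 1) → index 8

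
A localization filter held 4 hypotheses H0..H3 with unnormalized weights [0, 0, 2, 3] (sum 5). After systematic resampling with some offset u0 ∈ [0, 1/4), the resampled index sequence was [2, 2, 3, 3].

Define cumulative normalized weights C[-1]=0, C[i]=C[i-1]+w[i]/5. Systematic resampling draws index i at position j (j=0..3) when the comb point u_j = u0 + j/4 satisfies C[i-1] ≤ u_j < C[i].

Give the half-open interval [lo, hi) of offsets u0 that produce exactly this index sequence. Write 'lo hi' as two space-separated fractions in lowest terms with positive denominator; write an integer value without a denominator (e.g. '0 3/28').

C = [0, 0, 2/5, 1]
j=0 picked index 2: u0 ∈ [0, 2/5)
j=1 picked index 2: u0 ∈ [-1/4, 3/20)
j=2 picked index 3: u0 ∈ [-1/10, 1/2)
j=3 picked index 3: u0 ∈ [-7/20, 1/4)
intersection: [0, 3/20)

0 3/20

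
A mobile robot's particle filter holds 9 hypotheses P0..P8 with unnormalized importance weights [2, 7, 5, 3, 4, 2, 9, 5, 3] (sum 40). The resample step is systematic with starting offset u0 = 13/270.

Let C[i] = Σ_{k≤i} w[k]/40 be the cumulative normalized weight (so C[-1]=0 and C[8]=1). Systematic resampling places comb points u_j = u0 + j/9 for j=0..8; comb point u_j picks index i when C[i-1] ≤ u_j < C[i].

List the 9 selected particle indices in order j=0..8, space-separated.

0 1 2 3 4 6 6 7 8

C = [1/20, 9/40, 7/20, 17/40, 21/40, 23/40, 4/5, 37/40, 1]
j=0: u_0=13/270 ∈ [0, 1/20) → index 0
j=1: u_1=43/270 ∈ [1/20, 9/40) → index 1
j=2: u_2=73/270 ∈ [9/40, 7/20) → index 2
j=3: u_3=103/270 ∈ [7/20, 17/40) → index 3
j=4: u_4=133/270 ∈ [17/40, 21/40) → index 4
j=5: u_5=163/270 ∈ [23/40, 4/5) → index 6
j=6: u_6=193/270 ∈ [23/40, 4/5) → index 6
j=7: u_7=223/270 ∈ [4/5, 37/40) → index 7
j=8: u_8=253/270 ∈ [37/40, 1) → index 8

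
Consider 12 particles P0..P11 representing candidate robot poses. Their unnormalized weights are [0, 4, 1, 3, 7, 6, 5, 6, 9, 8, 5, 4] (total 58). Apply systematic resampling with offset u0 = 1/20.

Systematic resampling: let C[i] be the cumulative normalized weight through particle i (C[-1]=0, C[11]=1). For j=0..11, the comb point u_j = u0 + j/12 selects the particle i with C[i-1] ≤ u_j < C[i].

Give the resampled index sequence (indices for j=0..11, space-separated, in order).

1 3 4 5 6 7 7 8 9 9 10 11

C = [0, 2/29, 5/58, 4/29, 15/58, 21/58, 13/29, 16/29, 41/58, 49/58, 27/29, 1]
j=0: u_0=1/20 ∈ [0, 2/29) → index 1
j=1: u_1=2/15 ∈ [5/58, 4/29) → index 3
j=2: u_2=13/60 ∈ [4/29, 15/58) → index 4
j=3: u_3=3/10 ∈ [15/58, 21/58) → index 5
j=4: u_4=23/60 ∈ [21/58, 13/29) → index 6
j=5: u_5=7/15 ∈ [13/29, 16/29) → index 7
j=6: u_6=11/20 ∈ [13/29, 16/29) → index 7
j=7: u_7=19/30 ∈ [16/29, 41/58) → index 8
j=8: u_8=43/60 ∈ [41/58, 49/58) → index 9
j=9: u_9=4/5 ∈ [41/58, 49/58) → index 9
j=10: u_10=53/60 ∈ [49/58, 27/29) → index 10
j=11: u_11=29/30 ∈ [27/29, 1) → index 11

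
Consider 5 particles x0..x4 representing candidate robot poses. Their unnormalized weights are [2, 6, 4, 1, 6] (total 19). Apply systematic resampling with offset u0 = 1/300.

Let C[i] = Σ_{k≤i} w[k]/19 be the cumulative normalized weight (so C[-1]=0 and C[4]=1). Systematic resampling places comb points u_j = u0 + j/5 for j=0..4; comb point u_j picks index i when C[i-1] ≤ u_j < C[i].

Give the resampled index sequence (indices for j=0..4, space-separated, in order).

C = [2/19, 8/19, 12/19, 13/19, 1]
j=0: u_0=1/300 ∈ [0, 2/19) → index 0
j=1: u_1=61/300 ∈ [2/19, 8/19) → index 1
j=2: u_2=121/300 ∈ [2/19, 8/19) → index 1
j=3: u_3=181/300 ∈ [8/19, 12/19) → index 2
j=4: u_4=241/300 ∈ [13/19, 1) → index 4

0 1 1 2 4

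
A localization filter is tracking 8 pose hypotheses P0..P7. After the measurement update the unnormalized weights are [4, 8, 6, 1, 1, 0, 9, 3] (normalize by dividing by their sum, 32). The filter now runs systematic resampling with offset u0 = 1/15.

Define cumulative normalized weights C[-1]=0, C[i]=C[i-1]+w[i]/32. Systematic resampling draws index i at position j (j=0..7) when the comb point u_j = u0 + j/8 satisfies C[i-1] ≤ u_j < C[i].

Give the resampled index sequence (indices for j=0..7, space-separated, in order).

C = [1/8, 3/8, 9/16, 19/32, 5/8, 5/8, 29/32, 1]
j=0: u_0=1/15 ∈ [0, 1/8) → index 0
j=1: u_1=23/120 ∈ [1/8, 3/8) → index 1
j=2: u_2=19/60 ∈ [1/8, 3/8) → index 1
j=3: u_3=53/120 ∈ [3/8, 9/16) → index 2
j=4: u_4=17/30 ∈ [9/16, 19/32) → index 3
j=5: u_5=83/120 ∈ [5/8, 29/32) → index 6
j=6: u_6=49/60 ∈ [5/8, 29/32) → index 6
j=7: u_7=113/120 ∈ [29/32, 1) → index 7

0 1 1 2 3 6 6 7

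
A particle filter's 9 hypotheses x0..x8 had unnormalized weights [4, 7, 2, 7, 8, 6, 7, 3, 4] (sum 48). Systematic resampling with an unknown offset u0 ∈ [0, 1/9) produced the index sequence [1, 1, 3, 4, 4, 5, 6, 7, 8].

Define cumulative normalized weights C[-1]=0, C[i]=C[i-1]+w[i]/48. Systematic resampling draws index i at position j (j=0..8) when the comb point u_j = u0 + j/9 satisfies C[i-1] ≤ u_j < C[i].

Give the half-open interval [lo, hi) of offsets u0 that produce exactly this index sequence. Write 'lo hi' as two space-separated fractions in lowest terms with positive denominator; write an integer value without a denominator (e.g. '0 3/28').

1/12 1/9

C = [1/12, 11/48, 13/48, 5/12, 7/12, 17/24, 41/48, 11/12, 1]
j=0 picked index 1: u0 ∈ [1/12, 11/48)
j=1 picked index 1: u0 ∈ [-1/36, 17/144)
j=2 picked index 3: u0 ∈ [7/144, 7/36)
j=3 picked index 4: u0 ∈ [1/12, 1/4)
j=4 picked index 4: u0 ∈ [-1/36, 5/36)
j=5 picked index 5: u0 ∈ [1/36, 11/72)
j=6 picked index 6: u0 ∈ [1/24, 3/16)
j=7 picked index 7: u0 ∈ [11/144, 5/36)
j=8 picked index 8: u0 ∈ [1/36, 1/9)
intersection: [1/12, 1/9)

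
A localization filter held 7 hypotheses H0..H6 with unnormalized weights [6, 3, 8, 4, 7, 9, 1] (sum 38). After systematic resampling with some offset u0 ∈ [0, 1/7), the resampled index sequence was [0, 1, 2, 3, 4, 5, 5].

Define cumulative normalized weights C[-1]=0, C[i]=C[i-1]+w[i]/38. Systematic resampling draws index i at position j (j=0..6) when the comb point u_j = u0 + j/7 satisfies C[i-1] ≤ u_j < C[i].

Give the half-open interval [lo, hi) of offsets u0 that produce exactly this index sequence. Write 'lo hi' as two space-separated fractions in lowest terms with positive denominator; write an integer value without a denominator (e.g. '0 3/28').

3/133 25/266

C = [3/19, 9/38, 17/38, 21/38, 14/19, 37/38, 1]
j=0 picked index 0: u0 ∈ [0, 3/19)
j=1 picked index 1: u0 ∈ [2/133, 25/266)
j=2 picked index 2: u0 ∈ [-13/266, 43/266)
j=3 picked index 3: u0 ∈ [5/266, 33/266)
j=4 picked index 4: u0 ∈ [-5/266, 22/133)
j=5 picked index 5: u0 ∈ [3/133, 69/266)
j=6 picked index 5: u0 ∈ [-16/133, 31/266)
intersection: [3/133, 25/266)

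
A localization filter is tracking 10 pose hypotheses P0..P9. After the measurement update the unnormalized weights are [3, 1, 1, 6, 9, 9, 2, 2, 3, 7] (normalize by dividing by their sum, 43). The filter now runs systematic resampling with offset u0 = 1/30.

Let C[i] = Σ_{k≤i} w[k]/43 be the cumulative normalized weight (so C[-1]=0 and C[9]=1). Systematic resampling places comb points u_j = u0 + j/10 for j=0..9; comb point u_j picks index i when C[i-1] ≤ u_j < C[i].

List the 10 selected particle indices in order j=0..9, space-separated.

0 3 3 4 4 5 5 7 8 9

C = [3/43, 4/43, 5/43, 11/43, 20/43, 29/43, 31/43, 33/43, 36/43, 1]
j=0: u_0=1/30 ∈ [0, 3/43) → index 0
j=1: u_1=2/15 ∈ [5/43, 11/43) → index 3
j=2: u_2=7/30 ∈ [5/43, 11/43) → index 3
j=3: u_3=1/3 ∈ [11/43, 20/43) → index 4
j=4: u_4=13/30 ∈ [11/43, 20/43) → index 4
j=5: u_5=8/15 ∈ [20/43, 29/43) → index 5
j=6: u_6=19/30 ∈ [20/43, 29/43) → index 5
j=7: u_7=11/15 ∈ [31/43, 33/43) → index 7
j=8: u_8=5/6 ∈ [33/43, 36/43) → index 8
j=9: u_9=14/15 ∈ [36/43, 1) → index 9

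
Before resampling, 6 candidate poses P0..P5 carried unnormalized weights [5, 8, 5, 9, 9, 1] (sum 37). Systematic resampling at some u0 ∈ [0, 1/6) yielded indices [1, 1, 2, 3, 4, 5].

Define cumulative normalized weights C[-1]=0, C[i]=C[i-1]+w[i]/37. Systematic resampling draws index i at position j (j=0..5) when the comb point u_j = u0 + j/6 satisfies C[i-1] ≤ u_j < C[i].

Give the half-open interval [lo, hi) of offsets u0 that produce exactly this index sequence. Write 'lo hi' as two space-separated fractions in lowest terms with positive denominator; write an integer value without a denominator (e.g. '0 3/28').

31/222 17/111

C = [5/37, 13/37, 18/37, 27/37, 36/37, 1]
j=0 picked index 1: u0 ∈ [5/37, 13/37)
j=1 picked index 1: u0 ∈ [-7/222, 41/222)
j=2 picked index 2: u0 ∈ [2/111, 17/111)
j=3 picked index 3: u0 ∈ [-1/74, 17/74)
j=4 picked index 4: u0 ∈ [7/111, 34/111)
j=5 picked index 5: u0 ∈ [31/222, 1/6)
intersection: [31/222, 17/111)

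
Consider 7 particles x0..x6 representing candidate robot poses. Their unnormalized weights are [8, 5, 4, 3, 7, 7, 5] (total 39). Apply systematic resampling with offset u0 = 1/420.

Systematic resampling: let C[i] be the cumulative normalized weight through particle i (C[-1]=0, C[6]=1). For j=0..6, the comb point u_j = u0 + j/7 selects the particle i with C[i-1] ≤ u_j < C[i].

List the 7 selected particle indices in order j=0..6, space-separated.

C = [8/39, 1/3, 17/39, 20/39, 9/13, 34/39, 1]
j=0: u_0=1/420 ∈ [0, 8/39) → index 0
j=1: u_1=61/420 ∈ [0, 8/39) → index 0
j=2: u_2=121/420 ∈ [8/39, 1/3) → index 1
j=3: u_3=181/420 ∈ [1/3, 17/39) → index 2
j=4: u_4=241/420 ∈ [20/39, 9/13) → index 4
j=5: u_5=43/60 ∈ [9/13, 34/39) → index 5
j=6: u_6=361/420 ∈ [9/13, 34/39) → index 5

0 0 1 2 4 5 5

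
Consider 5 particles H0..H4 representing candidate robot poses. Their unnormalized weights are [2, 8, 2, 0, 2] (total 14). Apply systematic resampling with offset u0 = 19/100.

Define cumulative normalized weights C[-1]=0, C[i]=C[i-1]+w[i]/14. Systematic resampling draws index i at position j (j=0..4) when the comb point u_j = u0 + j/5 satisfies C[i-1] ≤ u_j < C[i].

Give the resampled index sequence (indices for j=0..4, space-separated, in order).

1 1 1 2 4

C = [1/7, 5/7, 6/7, 6/7, 1]
j=0: u_0=19/100 ∈ [1/7, 5/7) → index 1
j=1: u_1=39/100 ∈ [1/7, 5/7) → index 1
j=2: u_2=59/100 ∈ [1/7, 5/7) → index 1
j=3: u_3=79/100 ∈ [5/7, 6/7) → index 2
j=4: u_4=99/100 ∈ [6/7, 1) → index 4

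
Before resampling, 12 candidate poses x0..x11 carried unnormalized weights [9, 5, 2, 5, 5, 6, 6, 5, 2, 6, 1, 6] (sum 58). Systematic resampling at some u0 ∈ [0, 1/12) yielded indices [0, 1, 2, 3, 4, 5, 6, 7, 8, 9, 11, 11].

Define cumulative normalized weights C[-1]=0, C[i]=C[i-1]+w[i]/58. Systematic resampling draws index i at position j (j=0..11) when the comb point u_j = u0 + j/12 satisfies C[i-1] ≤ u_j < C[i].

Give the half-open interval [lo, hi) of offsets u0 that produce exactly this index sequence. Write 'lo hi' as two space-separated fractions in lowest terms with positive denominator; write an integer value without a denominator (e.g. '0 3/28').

13/174 1/12

C = [9/58, 7/29, 8/29, 21/58, 13/29, 16/29, 19/29, 43/58, 45/58, 51/58, 26/29, 1]
j=0 picked index 0: u0 ∈ [0, 9/58)
j=1 picked index 1: u0 ∈ [25/348, 55/348)
j=2 picked index 2: u0 ∈ [13/174, 19/174)
j=3 picked index 3: u0 ∈ [3/116, 13/116)
j=4 picked index 4: u0 ∈ [5/174, 10/87)
j=5 picked index 5: u0 ∈ [11/348, 47/348)
j=6 picked index 6: u0 ∈ [3/58, 9/58)
j=7 picked index 7: u0 ∈ [25/348, 55/348)
j=8 picked index 8: u0 ∈ [13/174, 19/174)
j=9 picked index 9: u0 ∈ [3/116, 15/116)
j=10 picked index 11: u0 ∈ [11/174, 1/6)
j=11 picked index 11: u0 ∈ [-7/348, 1/12)
intersection: [13/174, 1/12)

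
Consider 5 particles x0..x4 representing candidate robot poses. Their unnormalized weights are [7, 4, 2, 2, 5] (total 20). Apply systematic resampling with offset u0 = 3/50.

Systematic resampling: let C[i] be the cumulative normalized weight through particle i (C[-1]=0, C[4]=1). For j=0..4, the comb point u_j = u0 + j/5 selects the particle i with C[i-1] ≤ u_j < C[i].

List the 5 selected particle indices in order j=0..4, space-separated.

0 0 1 3 4

C = [7/20, 11/20, 13/20, 3/4, 1]
j=0: u_0=3/50 ∈ [0, 7/20) → index 0
j=1: u_1=13/50 ∈ [0, 7/20) → index 0
j=2: u_2=23/50 ∈ [7/20, 11/20) → index 1
j=3: u_3=33/50 ∈ [13/20, 3/4) → index 3
j=4: u_4=43/50 ∈ [3/4, 1) → index 4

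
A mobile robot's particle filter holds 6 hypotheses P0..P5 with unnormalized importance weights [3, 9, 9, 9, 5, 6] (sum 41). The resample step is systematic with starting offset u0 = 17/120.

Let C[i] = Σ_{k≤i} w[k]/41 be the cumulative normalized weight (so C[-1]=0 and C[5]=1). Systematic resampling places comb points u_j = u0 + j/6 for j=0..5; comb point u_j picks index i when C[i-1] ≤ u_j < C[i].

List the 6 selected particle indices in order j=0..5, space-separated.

C = [3/41, 12/41, 21/41, 30/41, 35/41, 1]
j=0: u_0=17/120 ∈ [3/41, 12/41) → index 1
j=1: u_1=37/120 ∈ [12/41, 21/41) → index 2
j=2: u_2=19/40 ∈ [12/41, 21/41) → index 2
j=3: u_3=77/120 ∈ [21/41, 30/41) → index 3
j=4: u_4=97/120 ∈ [30/41, 35/41) → index 4
j=5: u_5=39/40 ∈ [35/41, 1) → index 5

1 2 2 3 4 5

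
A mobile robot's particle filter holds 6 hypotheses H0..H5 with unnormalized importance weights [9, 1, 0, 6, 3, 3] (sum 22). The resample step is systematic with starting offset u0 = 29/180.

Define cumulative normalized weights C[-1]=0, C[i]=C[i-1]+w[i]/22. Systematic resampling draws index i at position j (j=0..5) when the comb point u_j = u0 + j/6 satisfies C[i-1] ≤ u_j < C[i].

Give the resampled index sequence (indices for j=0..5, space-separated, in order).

0 0 3 3 4 5

C = [9/22, 5/11, 5/11, 8/11, 19/22, 1]
j=0: u_0=29/180 ∈ [0, 9/22) → index 0
j=1: u_1=59/180 ∈ [0, 9/22) → index 0
j=2: u_2=89/180 ∈ [5/11, 8/11) → index 3
j=3: u_3=119/180 ∈ [5/11, 8/11) → index 3
j=4: u_4=149/180 ∈ [8/11, 19/22) → index 4
j=5: u_5=179/180 ∈ [19/22, 1) → index 5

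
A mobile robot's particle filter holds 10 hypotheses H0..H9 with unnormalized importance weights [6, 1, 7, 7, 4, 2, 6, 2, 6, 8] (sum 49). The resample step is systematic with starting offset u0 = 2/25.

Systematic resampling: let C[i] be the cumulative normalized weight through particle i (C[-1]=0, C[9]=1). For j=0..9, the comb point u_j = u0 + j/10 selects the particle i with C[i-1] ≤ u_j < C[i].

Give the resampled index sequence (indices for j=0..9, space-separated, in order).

C = [6/49, 1/7, 2/7, 3/7, 25/49, 27/49, 33/49, 5/7, 41/49, 1]
j=0: u_0=2/25 ∈ [0, 6/49) → index 0
j=1: u_1=9/50 ∈ [1/7, 2/7) → index 2
j=2: u_2=7/25 ∈ [1/7, 2/7) → index 2
j=3: u_3=19/50 ∈ [2/7, 3/7) → index 3
j=4: u_4=12/25 ∈ [3/7, 25/49) → index 4
j=5: u_5=29/50 ∈ [27/49, 33/49) → index 6
j=6: u_6=17/25 ∈ [33/49, 5/7) → index 7
j=7: u_7=39/50 ∈ [5/7, 41/49) → index 8
j=8: u_8=22/25 ∈ [41/49, 1) → index 9
j=9: u_9=49/50 ∈ [41/49, 1) → index 9

0 2 2 3 4 6 7 8 9 9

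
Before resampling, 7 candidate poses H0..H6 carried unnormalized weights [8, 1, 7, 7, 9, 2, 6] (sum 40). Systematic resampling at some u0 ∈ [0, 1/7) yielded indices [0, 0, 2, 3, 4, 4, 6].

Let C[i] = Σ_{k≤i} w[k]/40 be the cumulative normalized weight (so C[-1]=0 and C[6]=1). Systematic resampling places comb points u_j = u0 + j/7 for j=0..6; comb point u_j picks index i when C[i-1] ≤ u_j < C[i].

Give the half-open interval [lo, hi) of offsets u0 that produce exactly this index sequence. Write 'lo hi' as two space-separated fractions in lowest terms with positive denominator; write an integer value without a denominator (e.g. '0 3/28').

1/280 2/35

C = [1/5, 9/40, 2/5, 23/40, 4/5, 17/20, 1]
j=0 picked index 0: u0 ∈ [0, 1/5)
j=1 picked index 0: u0 ∈ [-1/7, 2/35)
j=2 picked index 2: u0 ∈ [-17/280, 4/35)
j=3 picked index 3: u0 ∈ [-1/35, 41/280)
j=4 picked index 4: u0 ∈ [1/280, 8/35)
j=5 picked index 4: u0 ∈ [-39/280, 3/35)
j=6 picked index 6: u0 ∈ [-1/140, 1/7)
intersection: [1/280, 2/35)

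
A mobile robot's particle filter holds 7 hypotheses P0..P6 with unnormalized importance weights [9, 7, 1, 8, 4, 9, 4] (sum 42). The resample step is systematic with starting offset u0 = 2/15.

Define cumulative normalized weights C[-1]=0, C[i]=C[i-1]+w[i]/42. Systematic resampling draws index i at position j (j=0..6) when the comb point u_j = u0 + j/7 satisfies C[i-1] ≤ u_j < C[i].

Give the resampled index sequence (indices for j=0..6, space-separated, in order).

0 1 3 3 5 5 6

C = [3/14, 8/21, 17/42, 25/42, 29/42, 19/21, 1]
j=0: u_0=2/15 ∈ [0, 3/14) → index 0
j=1: u_1=29/105 ∈ [3/14, 8/21) → index 1
j=2: u_2=44/105 ∈ [17/42, 25/42) → index 3
j=3: u_3=59/105 ∈ [17/42, 25/42) → index 3
j=4: u_4=74/105 ∈ [29/42, 19/21) → index 5
j=5: u_5=89/105 ∈ [29/42, 19/21) → index 5
j=6: u_6=104/105 ∈ [19/21, 1) → index 6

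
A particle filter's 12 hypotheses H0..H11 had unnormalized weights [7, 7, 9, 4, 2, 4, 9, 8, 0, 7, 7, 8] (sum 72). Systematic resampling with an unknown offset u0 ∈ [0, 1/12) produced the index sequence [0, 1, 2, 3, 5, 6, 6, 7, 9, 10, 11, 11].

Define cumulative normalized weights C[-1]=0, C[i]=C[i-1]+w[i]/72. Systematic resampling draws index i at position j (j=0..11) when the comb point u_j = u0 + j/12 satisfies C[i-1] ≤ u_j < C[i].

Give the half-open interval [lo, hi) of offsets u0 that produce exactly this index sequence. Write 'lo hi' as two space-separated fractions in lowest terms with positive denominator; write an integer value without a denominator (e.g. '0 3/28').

C = [7/72, 7/36, 23/72, 3/8, 29/72, 11/24, 7/12, 25/36, 25/36, 19/24, 8/9, 1]
j=0 picked index 0: u0 ∈ [0, 7/72)
j=1 picked index 1: u0 ∈ [1/72, 1/9)
j=2 picked index 2: u0 ∈ [1/36, 11/72)
j=3 picked index 3: u0 ∈ [5/72, 1/8)
j=4 picked index 5: u0 ∈ [5/72, 1/8)
j=5 picked index 6: u0 ∈ [1/24, 1/6)
j=6 picked index 6: u0 ∈ [-1/24, 1/12)
j=7 picked index 7: u0 ∈ [0, 1/9)
j=8 picked index 9: u0 ∈ [1/36, 1/8)
j=9 picked index 10: u0 ∈ [1/24, 5/36)
j=10 picked index 11: u0 ∈ [1/18, 1/6)
j=11 picked index 11: u0 ∈ [-1/36, 1/12)
intersection: [5/72, 1/12)

5/72 1/12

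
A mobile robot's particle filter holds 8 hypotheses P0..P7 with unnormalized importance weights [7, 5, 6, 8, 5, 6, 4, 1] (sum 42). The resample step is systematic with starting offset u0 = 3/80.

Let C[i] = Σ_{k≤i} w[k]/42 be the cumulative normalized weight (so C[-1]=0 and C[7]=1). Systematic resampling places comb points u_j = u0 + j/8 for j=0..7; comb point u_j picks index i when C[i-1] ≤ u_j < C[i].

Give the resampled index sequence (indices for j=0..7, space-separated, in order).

0 0 2 2 3 4 5 6

C = [1/6, 2/7, 3/7, 13/21, 31/42, 37/42, 41/42, 1]
j=0: u_0=3/80 ∈ [0, 1/6) → index 0
j=1: u_1=13/80 ∈ [0, 1/6) → index 0
j=2: u_2=23/80 ∈ [2/7, 3/7) → index 2
j=3: u_3=33/80 ∈ [2/7, 3/7) → index 2
j=4: u_4=43/80 ∈ [3/7, 13/21) → index 3
j=5: u_5=53/80 ∈ [13/21, 31/42) → index 4
j=6: u_6=63/80 ∈ [31/42, 37/42) → index 5
j=7: u_7=73/80 ∈ [37/42, 41/42) → index 6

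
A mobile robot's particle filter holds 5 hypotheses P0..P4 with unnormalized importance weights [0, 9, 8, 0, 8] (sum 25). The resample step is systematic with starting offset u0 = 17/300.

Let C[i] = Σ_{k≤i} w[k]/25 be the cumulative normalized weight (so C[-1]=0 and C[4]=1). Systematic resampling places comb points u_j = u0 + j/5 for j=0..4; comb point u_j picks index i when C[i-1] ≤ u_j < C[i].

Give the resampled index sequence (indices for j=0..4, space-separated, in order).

C = [0, 9/25, 17/25, 17/25, 1]
j=0: u_0=17/300 ∈ [0, 9/25) → index 1
j=1: u_1=77/300 ∈ [0, 9/25) → index 1
j=2: u_2=137/300 ∈ [9/25, 17/25) → index 2
j=3: u_3=197/300 ∈ [9/25, 17/25) → index 2
j=4: u_4=257/300 ∈ [17/25, 1) → index 4

1 1 2 2 4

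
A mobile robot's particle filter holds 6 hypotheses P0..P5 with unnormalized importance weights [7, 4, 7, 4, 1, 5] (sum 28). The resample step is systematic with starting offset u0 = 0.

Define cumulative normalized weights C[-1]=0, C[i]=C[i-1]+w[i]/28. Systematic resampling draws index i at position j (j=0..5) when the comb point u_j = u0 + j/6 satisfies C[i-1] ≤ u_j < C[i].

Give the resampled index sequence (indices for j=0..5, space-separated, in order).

C = [1/4, 11/28, 9/14, 11/14, 23/28, 1]
j=0: u_0=0 ∈ [0, 1/4) → index 0
j=1: u_1=1/6 ∈ [0, 1/4) → index 0
j=2: u_2=1/3 ∈ [1/4, 11/28) → index 1
j=3: u_3=1/2 ∈ [11/28, 9/14) → index 2
j=4: u_4=2/3 ∈ [9/14, 11/14) → index 3
j=5: u_5=5/6 ∈ [23/28, 1) → index 5

0 0 1 2 3 5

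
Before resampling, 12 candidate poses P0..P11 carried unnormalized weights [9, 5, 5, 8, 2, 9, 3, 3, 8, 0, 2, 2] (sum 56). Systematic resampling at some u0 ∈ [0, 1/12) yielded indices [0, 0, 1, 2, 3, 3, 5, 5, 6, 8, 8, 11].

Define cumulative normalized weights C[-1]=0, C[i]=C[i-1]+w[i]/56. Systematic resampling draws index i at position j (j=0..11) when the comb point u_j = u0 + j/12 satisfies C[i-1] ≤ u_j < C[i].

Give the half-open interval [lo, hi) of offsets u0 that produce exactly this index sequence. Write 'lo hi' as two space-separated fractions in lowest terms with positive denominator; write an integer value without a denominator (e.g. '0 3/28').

C = [9/56, 1/4, 19/56, 27/56, 29/56, 19/28, 41/56, 11/14, 13/14, 13/14, 27/28, 1]
j=0 picked index 0: u0 ∈ [0, 9/56)
j=1 picked index 0: u0 ∈ [-1/12, 13/168)
j=2 picked index 1: u0 ∈ [-1/168, 1/12)
j=3 picked index 2: u0 ∈ [0, 5/56)
j=4 picked index 3: u0 ∈ [1/168, 25/168)
j=5 picked index 3: u0 ∈ [-13/168, 11/168)
j=6 picked index 5: u0 ∈ [1/56, 5/28)
j=7 picked index 5: u0 ∈ [-11/168, 2/21)
j=8 picked index 6: u0 ∈ [1/84, 11/168)
j=9 picked index 8: u0 ∈ [1/28, 5/28)
j=10 picked index 8: u0 ∈ [-1/21, 2/21)
j=11 picked index 11: u0 ∈ [1/21, 1/12)
intersection: [1/21, 11/168)

1/21 11/168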